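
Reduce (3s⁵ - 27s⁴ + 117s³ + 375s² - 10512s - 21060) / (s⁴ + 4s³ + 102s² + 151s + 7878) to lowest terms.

Repeated division with remainder:
  3s⁵ - 27s⁴ + 117s³ + 375s² - 10512s - 21060 = (3s - 39)(s⁴ + 4s³ + 102s² + 151s + 7878) + (-33s³ + 3900s² - 28257s + 286182)
  s⁴ + 4s³ + 102s² + 151s + 7878 = (-(1/33)s - 448/121)(-33s³ + 3900s² - 28257s + 286182) + ((1655933/121)s² - (11591531/121)s + 129162774/121)
  -33s³ + 3900s² - 28257s + 286182 = (-(3993/1655933)s + 443949/1655933)((1655933/121)s² - (11591531/121)s + 129162774/121) + (0)
Last nonzero remainder: (1655933/121)s² - (11591531/121)s + 129162774/121. Dividing through by 1655933/121 gives the monic gcd s² - 7s + 78.
Cancel s² - 7s + 78 from numerator and denominator to get the reduced form.

(3s³ - 6s² - 159s - 270)/(s² + 11s + 101)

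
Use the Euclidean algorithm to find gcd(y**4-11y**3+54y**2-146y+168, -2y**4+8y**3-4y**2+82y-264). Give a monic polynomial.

By polynomial division,
  y**4-11y**3+54y**2-146y+168 = (-1/2)(-2y**4+8y**3-4y**2+82y-264) + (-7y**3+52y**2-105y+36)
  -2y**4+8y**3-4y**2+82y-264 = ((2/7)y+48/49)(-7y**3+52y**2-105y+36) + (-(1222/49)y**2+(1222/7)y-14664/49)
  -7y**3+52y**2-105y+36 = ((343/1222)y-147/1222)(-(1222/49)y**2+(1222/7)y-14664/49) + (0)
Last nonzero remainder: -(1222/49)y**2+(1222/7)y-14664/49. Dividing through by -1222/49 gives the monic gcd y**2-7y+12.

y**2-7y+12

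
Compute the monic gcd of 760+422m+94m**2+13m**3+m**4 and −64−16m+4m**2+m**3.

Euclidean algorithm in ℚ[m]:
  m**4+13m**3+94m**2+422m+760 = (m+9)(m**3+4m**2−16m−64) + (74m**2+630m+1336)
  m**3+4m**2−16m−64 = ((1/74)m−167/2738)(74m**2+630m+1336) + ((5985/1369)m+23940/1369)
  74m**2+630m+1336 = ((101306/5985)m+457246/5985)((5985/1369)m+23940/1369) + (0)
Last nonzero remainder: (5985/1369)m+23940/1369. Dividing through by 5985/1369 gives the monic gcd m+4.

4+m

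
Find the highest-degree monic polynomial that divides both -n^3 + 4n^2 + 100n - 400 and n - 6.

1

By polynomial division,
  -n^3 + 4n^2 + 100n - 400 = (-n^2 - 2n + 88)(n - 6) + (128)
  n - 6 = ((1/128)n - 3/64)(128) + (0)
The last nonzero remainder is the constant 128, so the polynomials are coprime and gcd = 1.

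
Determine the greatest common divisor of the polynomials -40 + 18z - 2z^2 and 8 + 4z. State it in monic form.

Repeated division with remainder:
  -2z^2 + 18z - 40 = (-(1/2)z + 11/2)(4z + 8) + (-84)
  4z + 8 = (-(1/21)z - 2/21)(-84) + (0)
The last nonzero remainder is the constant -84, so the polynomials are coprime and gcd = 1.

1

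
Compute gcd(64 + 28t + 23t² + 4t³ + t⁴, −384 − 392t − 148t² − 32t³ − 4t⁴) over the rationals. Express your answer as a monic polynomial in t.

16 + 3t + t²

Repeated division with remainder:
  t⁴ + 4t³ + 23t² + 28t + 64 = (−1/4)(−4t⁴ − 32t³ − 148t² − 392t − 384) + (−4t³ − 14t² − 70t − 32)
  −4t⁴ − 32t³ − 148t² − 392t − 384 = (t + 9/2)(−4t³ − 14t² − 70t − 32) + (−15t² − 45t − 240)
  −4t³ − 14t² − 70t − 32 = ((4/15)t + 2/15)(−15t² − 45t − 240) + (0)
Last nonzero remainder: −15t² − 45t − 240. Dividing through by −15 gives the monic gcd t² + 3t + 16.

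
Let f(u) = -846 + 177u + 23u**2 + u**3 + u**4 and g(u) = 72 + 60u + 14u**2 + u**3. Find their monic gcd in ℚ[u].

6 + u

Euclidean algorithm in ℚ[u]:
  u**4 + u**3 + 23u**2 + 177u - 846 = (u - 13)(u**3 + 14u**2 + 60u + 72) + (145u**2 + 885u + 90)
  u**3 + 14u**2 + 60u + 72 = ((1/145)u + 229/4205)(145u**2 + 885u + 90) + ((9405/841)u + 56430/841)
  145u**2 + 885u + 90 = ((24389/1881)u + 841/627)((9405/841)u + 56430/841) + (0)
Last nonzero remainder: (9405/841)u + 56430/841. Dividing through by 9405/841 gives the monic gcd u + 6.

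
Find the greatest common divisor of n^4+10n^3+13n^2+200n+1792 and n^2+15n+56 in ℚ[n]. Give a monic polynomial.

n^2+15n+56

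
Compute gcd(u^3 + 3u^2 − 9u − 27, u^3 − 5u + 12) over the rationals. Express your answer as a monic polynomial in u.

Euclidean algorithm in ℚ[u]:
  u^3 + 3u^2 − 9u − 27 = (u^3 − 5u + 12) + (3u^2 − 4u − 39)
  u^3 − 5u + 12 = ((1/3)u + 4/9)(3u^2 − 4u − 39) + ((88/9)u + 88/3)
  3u^2 − 4u − 39 = ((27/88)u − 117/88)((88/9)u + 88/3) + (0)
Last nonzero remainder: (88/9)u + 88/3. Dividing through by 88/9 gives the monic gcd u + 3.

u + 3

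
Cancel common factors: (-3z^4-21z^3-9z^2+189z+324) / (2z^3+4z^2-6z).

Euclidean algorithm in ℚ[z]:
  -3z^4-21z^3-9z^2+189z+324 = (-(3/2)z-15/2)(2z^3+4z^2-6z) + (12z^2+144z+324)
  2z^3+4z^2-6z = ((1/6)z-5/3)(12z^2+144z+324) + (180z+540)
  12z^2+144z+324 = ((1/15)z+3/5)(180z+540) + (0)
Last nonzero remainder: 180z+540. Dividing through by 180 gives the monic gcd z+3.
Cancel z+3 from numerator and denominator to get the reduced form.

(-3z^3-12z^2+27z+108)/(2z^2-2z)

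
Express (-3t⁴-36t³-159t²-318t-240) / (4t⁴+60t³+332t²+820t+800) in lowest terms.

Euclidean algorithm in ℚ[t]:
  -3t⁴-36t³-159t²-318t-240 = (-3/4)(4t⁴+60t³+332t²+820t+800) + (9t³+90t²+297t+360)
  4t⁴+60t³+332t²+820t+800 = ((4/9)t+20/9)(9t³+90t²+297t+360) + (0)
Last nonzero remainder: 9t³+90t²+297t+360. Dividing through by 9 gives the monic gcd t³+10t²+33t+40.
Cancel t³+10t²+33t+40 from numerator and denominator to get the reduced form.

(-3t-6)/(4t+20)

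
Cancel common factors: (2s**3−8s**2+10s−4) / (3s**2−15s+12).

Apply the Euclidean algorithm:
  2s**3−8s**2+10s−4 = ((2/3)s+2/3)(3s**2−15s+12) + (12s−12)
  3s**2−15s+12 = ((1/4)s−1)(12s−12) + (0)
Last nonzero remainder: 12s−12. Dividing through by 12 gives the monic gcd s−1.
Cancel s−1 from numerator and denominator to get the reduced form.

(2s**2−6s+4)/(3s−12)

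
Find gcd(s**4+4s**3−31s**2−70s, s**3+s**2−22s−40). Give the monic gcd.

s**2−3s−10

Repeated division with remainder:
  s**4+4s**3−31s**2−70s = (s+3)(s**3+s**2−22s−40) + (−12s**2+36s+120)
  s**3+s**2−22s−40 = (−(1/12)s−1/3)(−12s**2+36s+120) + (0)
Last nonzero remainder: −12s**2+36s+120. Dividing through by −12 gives the monic gcd s**2−3s−10.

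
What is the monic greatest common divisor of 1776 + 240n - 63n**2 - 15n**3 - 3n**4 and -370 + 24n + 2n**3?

Apply the Euclidean algorithm:
  -3n**4 - 15n**3 - 63n**2 + 240n + 1776 = (-(3/2)n - 15/2)(2n**3 + 24n - 370) + (-27n**2 - 135n - 999)
  2n**3 + 24n - 370 = (-(2/27)n + 10/27)(-27n**2 - 135n - 999) + (0)
Last nonzero remainder: -27n**2 - 135n - 999. Dividing through by -27 gives the monic gcd n**2 + 5n + 37.

37 + 5n + n**2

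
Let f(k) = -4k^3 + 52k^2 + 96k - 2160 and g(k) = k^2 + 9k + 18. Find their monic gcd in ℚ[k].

k + 6

By polynomial division,
  -4k^3 + 52k^2 + 96k - 2160 = (-4k + 88)(k^2 + 9k + 18) + (-624k - 3744)
  k^2 + 9k + 18 = (-(1/624)k - 1/208)(-624k - 3744) + (0)
Last nonzero remainder: -624k - 3744. Dividing through by -624 gives the monic gcd k + 6.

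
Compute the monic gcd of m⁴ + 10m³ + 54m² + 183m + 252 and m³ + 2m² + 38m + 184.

By polynomial division,
  m⁴ + 10m³ + 54m² + 183m + 252 = (m + 8)(m³ + 2m² + 38m + 184) + (-305m - 1220)
  m³ + 2m² + 38m + 184 = (-(1/305)m² + (2/305)m - 46/305)(-305m - 1220) + (0)
Last nonzero remainder: -305m - 1220. Dividing through by -305 gives the monic gcd m + 4.

m + 4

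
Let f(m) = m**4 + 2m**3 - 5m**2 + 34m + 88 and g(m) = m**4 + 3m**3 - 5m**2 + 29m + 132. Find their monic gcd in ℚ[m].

m**3 - 5m + 44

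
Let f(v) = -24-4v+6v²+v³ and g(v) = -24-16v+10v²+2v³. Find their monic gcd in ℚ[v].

-12+4v+v²

By polynomial division,
  v³+6v²-4v-24 = (1/2)(2v³+10v²-16v-24) + (v²+4v-12)
  2v³+10v²-16v-24 = (2v+2)(v²+4v-12) + (0)
The last nonzero remainder v²+4v-12 is already monic.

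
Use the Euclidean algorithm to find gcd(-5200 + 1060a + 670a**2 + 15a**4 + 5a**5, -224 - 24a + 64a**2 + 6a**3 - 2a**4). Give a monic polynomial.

-8 + 2a + a**2

Euclidean algorithm in ℚ[a]:
  5a**5 + 15a**4 + 670a**2 + 1060a - 5200 = (-(5/2)a - 15)(-2a**4 + 6a**3 + 64a**2 - 24a - 224) + (250a**3 + 1570a**2 + 140a - 8560)
  -2a**4 + 6a**3 + 64a**2 - 24a - 224 = (-(1/125)a + 232/3125)(250a**3 + 1570a**2 + 140a - 8560) + (-(32148/625)a**2 - (64296/625)a + 257184/625)
  250a**3 + 1570a**2 + 140a - 8560 = (-(78125/16074)a - 334375/16074)(-(32148/625)a**2 - (64296/625)a + 257184/625) + (0)
Last nonzero remainder: -(32148/625)a**2 - (64296/625)a + 257184/625. Dividing through by -32148/625 gives the monic gcd a**2 + 2a - 8.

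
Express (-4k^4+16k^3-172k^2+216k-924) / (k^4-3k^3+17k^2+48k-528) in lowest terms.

(-4k^2+4k-28)/(k^2-16)

Repeated division with remainder:
  -4k^4+16k^3-172k^2+216k-924 = (-4)(k^4-3k^3+17k^2+48k-528) + (4k^3-104k^2+408k-3036)
  k^4-3k^3+17k^2+48k-528 = ((1/4)k+23/4)(4k^3-104k^2+408k-3036) + (513k^2-1539k+16929)
  4k^3-104k^2+408k-3036 = ((4/513)k-92/513)(513k^2-1539k+16929) + (0)
Last nonzero remainder: 513k^2-1539k+16929. Dividing through by 513 gives the monic gcd k^2-3k+33.
Cancel k^2-3k+33 from numerator and denominator to get the reduced form.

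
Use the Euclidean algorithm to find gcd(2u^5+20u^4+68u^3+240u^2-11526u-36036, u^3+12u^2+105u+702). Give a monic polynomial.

u^2+3u+78

By polynomial division,
  2u^5+20u^4+68u^3+240u^2-11526u-36036 = (2u^2-4u-94)(u^3+12u^2+105u+702) + (384u^2+1152u+29952)
  u^3+12u^2+105u+702 = ((1/384)u+3/128)(384u^2+1152u+29952) + (0)
Last nonzero remainder: 384u^2+1152u+29952. Dividing through by 384 gives the monic gcd u^2+3u+78.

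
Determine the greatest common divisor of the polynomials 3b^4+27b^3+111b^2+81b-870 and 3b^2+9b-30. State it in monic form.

Repeated division with remainder:
  3b^4+27b^3+111b^2+81b-870 = (b^2+6b+29)(3b^2+9b-30) + (0)
Last nonzero remainder: 3b^2+9b-30. Dividing through by 3 gives the monic gcd b^2+3b-10.

b^2+3b-10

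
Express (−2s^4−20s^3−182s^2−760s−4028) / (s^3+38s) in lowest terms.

(−2s^2−20s−106)/(s)

Repeated division with remainder:
  −2s^4−20s^3−182s^2−760s−4028 = (−2s−20)(s^3+38s) + (−106s^2−4028)
  s^3+38s = (−(1/106)s)(−106s^2−4028) + (0)
Last nonzero remainder: −106s^2−4028. Dividing through by −106 gives the monic gcd s^2+38.
Cancel s^2+38 from numerator and denominator to get the reduced form.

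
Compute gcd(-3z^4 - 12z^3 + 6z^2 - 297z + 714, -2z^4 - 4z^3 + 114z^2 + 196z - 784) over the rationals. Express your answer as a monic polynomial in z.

Repeated division with remainder:
  -3z^4 - 12z^3 + 6z^2 - 297z + 714 = (3/2)(-2z^4 - 4z^3 + 114z^2 + 196z - 784) + (-6z^3 - 165z^2 - 591z + 1890)
  -2z^4 - 4z^3 + 114z^2 + 196z - 784 = ((1/3)z - 17/2)(-6z^3 - 165z^2 - 591z + 1890) + (-(2183/2)z^2 - (10915/2)z + 15281)
  -6z^3 - 165z^2 - 591z + 1890 = ((12/2183)z + 270/2183)(-(2183/2)z^2 - (10915/2)z + 15281) + (0)
Last nonzero remainder: -(2183/2)z^2 - (10915/2)z + 15281. Dividing through by -2183/2 gives the monic gcd z^2 + 5z - 14.

z^2 + 5z - 14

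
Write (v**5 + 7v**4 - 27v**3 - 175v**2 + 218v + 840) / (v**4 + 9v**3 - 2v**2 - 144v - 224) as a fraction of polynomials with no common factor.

(v**2 + 2v - 15)/(v + 4)

Repeated division with remainder:
  v**5 + 7v**4 - 27v**3 - 175v**2 + 218v + 840 = (v - 2)(v**4 + 9v**3 - 2v**2 - 144v - 224) + (-7v**3 - 35v**2 + 154v + 392)
  v**4 + 9v**3 - 2v**2 - 144v - 224 = (-(1/7)v - 4/7)(-7v**3 - 35v**2 + 154v + 392) + (0)
Last nonzero remainder: -7v**3 - 35v**2 + 154v + 392. Dividing through by -7 gives the monic gcd v**3 + 5v**2 - 22v - 56.
Cancel v**3 + 5v**2 - 22v - 56 from numerator and denominator to get the reduced form.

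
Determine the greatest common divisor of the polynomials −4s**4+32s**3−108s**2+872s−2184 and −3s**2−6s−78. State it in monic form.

s**2+2s+26

Repeated division with remainder:
  −4s**4+32s**3−108s**2+872s−2184 = ((4/3)s**2−(40/3)s+28)(−3s**2−6s−78) + (0)
Last nonzero remainder: −3s**2−6s−78. Dividing through by −3 gives the monic gcd s**2+2s+26.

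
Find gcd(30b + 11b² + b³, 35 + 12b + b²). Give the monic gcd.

5 + b

Apply the Euclidean algorithm:
  b³ + 11b² + 30b = (b - 1)(b² + 12b + 35) + (7b + 35)
  b² + 12b + 35 = ((1/7)b + 1)(7b + 35) + (0)
Last nonzero remainder: 7b + 35. Dividing through by 7 gives the monic gcd b + 5.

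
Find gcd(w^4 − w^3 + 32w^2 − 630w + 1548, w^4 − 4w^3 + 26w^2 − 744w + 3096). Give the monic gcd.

w^3 + 2w^2 + 38w − 516

Repeated division with remainder:
  w^4 − w^3 + 32w^2 − 630w + 1548 = (w^4 − 4w^3 + 26w^2 − 744w + 3096) + (3w^3 + 6w^2 + 114w − 1548)
  w^4 − 4w^3 + 26w^2 − 744w + 3096 = ((1/3)w − 2)(3w^3 + 6w^2 + 114w − 1548) + (0)
Last nonzero remainder: 3w^3 + 6w^2 + 114w − 1548. Dividing through by 3 gives the monic gcd w^3 + 2w^2 + 38w − 516.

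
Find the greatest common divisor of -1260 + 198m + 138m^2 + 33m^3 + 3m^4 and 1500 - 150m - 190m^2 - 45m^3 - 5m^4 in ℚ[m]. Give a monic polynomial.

-60 + 18m + 4m^2 + m^3

By polynomial division,
  3m^4 + 33m^3 + 138m^2 + 198m - 1260 = (-3/5)(-5m^4 - 45m^3 - 190m^2 - 150m + 1500) + (6m^3 + 24m^2 + 108m - 360)
  -5m^4 - 45m^3 - 190m^2 - 150m + 1500 = (-(5/6)m - 25/6)(6m^3 + 24m^2 + 108m - 360) + (0)
Last nonzero remainder: 6m^3 + 24m^2 + 108m - 360. Dividing through by 6 gives the monic gcd m^3 + 4m^2 + 18m - 60.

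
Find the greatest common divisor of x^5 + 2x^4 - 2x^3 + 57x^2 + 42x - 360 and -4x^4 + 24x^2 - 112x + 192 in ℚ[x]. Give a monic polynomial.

x^2 + 2x - 8

By polynomial division,
  x^5 + 2x^4 - 2x^3 + 57x^2 + 42x - 360 = (-(1/4)x - 1/2)(-4x^4 + 24x^2 - 112x + 192) + (4x^3 + 41x^2 + 34x - 264)
  -4x^4 + 24x^2 - 112x + 192 = (-x + 41/4)(4x^3 + 41x^2 + 34x - 264) + (-(1449/4)x^2 - (1449/2)x + 2898)
  4x^3 + 41x^2 + 34x - 264 = (-(16/1449)x - 44/483)(-(1449/4)x^2 - (1449/2)x + 2898) + (0)
Last nonzero remainder: -(1449/4)x^2 - (1449/2)x + 2898. Dividing through by -1449/4 gives the monic gcd x^2 + 2x - 8.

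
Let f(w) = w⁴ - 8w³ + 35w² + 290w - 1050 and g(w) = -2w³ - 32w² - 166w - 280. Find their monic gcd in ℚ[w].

By polynomial division,
  w⁴ - 8w³ + 35w² + 290w - 1050 = (-(1/2)w + 12)(-2w³ - 32w² - 166w - 280) + (336w² + 2142w + 2310)
  -2w³ - 32w² - 166w - 280 = (-(1/168)w - 11/192)(336w² + 2142w + 2310) + (-(945/32)w - 4725/32)
  336w² + 2142w + 2310 = (-(512/45)w - 704/45)(-(945/32)w - 4725/32) + (0)
Last nonzero remainder: -(945/32)w - 4725/32. Dividing through by -945/32 gives the monic gcd w + 5.

w + 5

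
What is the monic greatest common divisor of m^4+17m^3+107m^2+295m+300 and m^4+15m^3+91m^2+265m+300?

Repeated division with remainder:
  m^4+17m^3+107m^2+295m+300 = (m^4+15m^3+91m^2+265m+300) + (2m^3+16m^2+30m)
  m^4+15m^3+91m^2+265m+300 = ((1/2)m+7/2)(2m^3+16m^2+30m) + (20m^2+160m+300)
  2m^3+16m^2+30m = ((1/10)m)(20m^2+160m+300) + (0)
Last nonzero remainder: 20m^2+160m+300. Dividing through by 20 gives the monic gcd m^2+8m+15.

m^2+8m+15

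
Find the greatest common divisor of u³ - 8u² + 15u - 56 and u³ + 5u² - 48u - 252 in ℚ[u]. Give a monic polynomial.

u - 7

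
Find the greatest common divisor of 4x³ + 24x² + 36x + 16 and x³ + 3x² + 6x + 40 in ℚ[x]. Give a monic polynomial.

x + 4

Apply the Euclidean algorithm:
  4x³ + 24x² + 36x + 16 = (4)(x³ + 3x² + 6x + 40) + (12x² + 12x - 144)
  x³ + 3x² + 6x + 40 = ((1/12)x + 1/6)(12x² + 12x - 144) + (16x + 64)
  12x² + 12x - 144 = ((3/4)x - 9/4)(16x + 64) + (0)
Last nonzero remainder: 16x + 64. Dividing through by 16 gives the monic gcd x + 4.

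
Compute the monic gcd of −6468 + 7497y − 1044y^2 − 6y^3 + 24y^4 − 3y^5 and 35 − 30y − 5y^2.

−7 + 6y + y^2

Euclidean algorithm in ℚ[y]:
  −3y^5 + 24y^4 − 6y^3 − 1044y^2 + 7497y − 6468 = ((3/5)y^3 − (42/5)y^2 + (279/5)y − 924/5)(−5y^2 − 30y + 35) + (0)
Last nonzero remainder: −5y^2 − 30y + 35. Dividing through by −5 gives the monic gcd y^2 + 6y − 7.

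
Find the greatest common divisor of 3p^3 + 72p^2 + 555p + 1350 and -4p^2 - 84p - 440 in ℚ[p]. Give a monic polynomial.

p + 10

Repeated division with remainder:
  3p^3 + 72p^2 + 555p + 1350 = (-(3/4)p - 9/4)(-4p^2 - 84p - 440) + (36p + 360)
  -4p^2 - 84p - 440 = (-(1/9)p - 11/9)(36p + 360) + (0)
Last nonzero remainder: 36p + 360. Dividing through by 36 gives the monic gcd p + 10.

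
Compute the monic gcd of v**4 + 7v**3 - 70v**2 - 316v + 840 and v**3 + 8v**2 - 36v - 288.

By polynomial division,
  v**4 + 7v**3 - 70v**2 - 316v + 840 = (v - 1)(v**3 + 8v**2 - 36v - 288) + (-26v**2 - 64v + 552)
  v**3 + 8v**2 - 36v - 288 = (-(1/26)v - 36/169)(-26v**2 - 64v + 552) + (-(4800/169)v - 28800/169)
  -26v**2 - 64v + 552 = ((2197/2400)v - 3887/1200)(-(4800/169)v - 28800/169) + (0)
Last nonzero remainder: -(4800/169)v - 28800/169. Dividing through by -4800/169 gives the monic gcd v + 6.

v + 6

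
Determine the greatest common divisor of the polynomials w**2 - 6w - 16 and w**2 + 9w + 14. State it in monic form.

w + 2

Apply the Euclidean algorithm:
  w**2 - 6w - 16 = (w**2 + 9w + 14) + (-15w - 30)
  w**2 + 9w + 14 = (-(1/15)w - 7/15)(-15w - 30) + (0)
Last nonzero remainder: -15w - 30. Dividing through by -15 gives the monic gcd w + 2.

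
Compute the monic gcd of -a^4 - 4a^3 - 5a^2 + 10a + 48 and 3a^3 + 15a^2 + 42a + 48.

a^2 + 3a + 8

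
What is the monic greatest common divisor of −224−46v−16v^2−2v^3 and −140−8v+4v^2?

Repeated division with remainder:
  −2v^3−16v^2−46v−224 = (−(1/2)v−5)(4v^2−8v−140) + (−156v−924)
  4v^2−8v−140 = (−(1/39)v+103/507)(−156v−924) + (8064/169)
  −156v−924 = (−(2197/672)v−1859/96)(8064/169) + (0)
The last nonzero remainder is the constant 8064/169, so the polynomials are coprime and gcd = 1.

1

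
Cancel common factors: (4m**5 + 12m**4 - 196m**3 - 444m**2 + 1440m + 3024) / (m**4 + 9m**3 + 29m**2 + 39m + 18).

(4m**3 - 8m**2 - 180m + 504)/(m**2 + 4m + 3)

Repeated division with remainder:
  4m**5 + 12m**4 - 196m**3 - 444m**2 + 1440m + 3024 = (4m - 24)(m**4 + 9m**3 + 29m**2 + 39m + 18) + (-96m**3 + 96m**2 + 2304m + 3456)
  m**4 + 9m**3 + 29m**2 + 39m + 18 = (-(1/96)m - 5/48)(-96m**3 + 96m**2 + 2304m + 3456) + (63m**2 + 315m + 378)
  -96m**3 + 96m**2 + 2304m + 3456 = (-(32/21)m + 64/7)(63m**2 + 315m + 378) + (0)
Last nonzero remainder: 63m**2 + 315m + 378. Dividing through by 63 gives the monic gcd m**2 + 5m + 6.
Cancel m**2 + 5m + 6 from numerator and denominator to get the reduced form.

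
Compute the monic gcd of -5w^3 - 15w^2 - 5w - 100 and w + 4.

Apply the Euclidean algorithm:
  -5w^3 - 15w^2 - 5w - 100 = (-5w^2 + 5w - 25)(w + 4) + (0)
The last nonzero remainder w + 4 is already monic.

w + 4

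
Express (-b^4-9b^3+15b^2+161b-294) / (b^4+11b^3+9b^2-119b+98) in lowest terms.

(-b+3)/(b-1)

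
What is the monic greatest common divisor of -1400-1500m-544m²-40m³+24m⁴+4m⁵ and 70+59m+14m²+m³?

10+7m+m²

Euclidean algorithm in ℚ[m]:
  4m⁵+24m⁴-40m³-544m²-1500m-1400 = (4m²-32m+172)(m³+14m²+59m+70) + (-1344m²-9408m-13440)
  m³+14m²+59m+70 = (-(1/1344)m-1/192)(-1344m²-9408m-13440) + (0)
Last nonzero remainder: -1344m²-9408m-13440. Dividing through by -1344 gives the monic gcd m²+7m+10.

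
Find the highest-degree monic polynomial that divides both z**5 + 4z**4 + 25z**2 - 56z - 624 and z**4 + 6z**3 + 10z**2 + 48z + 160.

Euclidean algorithm in ℚ[z]:
  z**5 + 4z**4 + 25z**2 - 56z - 624 = (z - 2)(z**4 + 6z**3 + 10z**2 + 48z + 160) + (2z**3 - 3z**2 - 120z - 304)
  z**4 + 6z**3 + 10z**2 + 48z + 160 = ((1/2)z + 15/4)(2z**3 - 3z**2 - 120z - 304) + ((325/4)z**2 + 650z + 1300)
  2z**3 - 3z**2 - 120z - 304 = ((8/325)z - 76/325)((325/4)z**2 + 650z + 1300) + (0)
Last nonzero remainder: (325/4)z**2 + 650z + 1300. Dividing through by 325/4 gives the monic gcd z**2 + 8z + 16.

z**2 + 8z + 16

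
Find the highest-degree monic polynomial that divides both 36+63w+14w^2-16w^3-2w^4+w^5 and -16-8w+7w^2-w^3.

Euclidean algorithm in ℚ[w]:
  w^5-2w^4-16w^3+14w^2+63w+36 = (-w^2-5w-11)(-w^3+7w^2-8w-16) + (35w^2-105w-140)
  -w^3+7w^2-8w-16 = (-(1/35)w+4/35)(35w^2-105w-140) + (0)
Last nonzero remainder: 35w^2-105w-140. Dividing through by 35 gives the monic gcd w^2-3w-4.

-4-3w+w^2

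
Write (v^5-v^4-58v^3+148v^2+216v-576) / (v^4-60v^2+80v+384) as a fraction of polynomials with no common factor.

Repeated division with remainder:
  v^5-v^4-58v^3+148v^2+216v-576 = (v-1)(v^4-60v^2+80v+384) + (2v^3+8v^2-88v-192)
  v^4-60v^2+80v+384 = ((1/2)v-2)(2v^3+8v^2-88v-192) + (0)
Last nonzero remainder: 2v^3+8v^2-88v-192. Dividing through by 2 gives the monic gcd v^3+4v^2-44v-96.
Cancel v^3+4v^2-44v-96 from numerator and denominator to get the reduced form.

(v^2-5v+6)/(v-4)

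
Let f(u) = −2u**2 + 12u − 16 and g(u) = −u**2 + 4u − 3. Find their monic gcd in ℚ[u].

Euclidean algorithm in ℚ[u]:
  −2u**2 + 12u − 16 = (2)(−u**2 + 4u − 3) + (4u − 10)
  −u**2 + 4u − 3 = (−(1/4)u + 3/8)(4u − 10) + (3/4)
  4u − 10 = ((16/3)u − 40/3)(3/4) + (0)
The last nonzero remainder is the constant 3/4, so the polynomials are coprime and gcd = 1.

1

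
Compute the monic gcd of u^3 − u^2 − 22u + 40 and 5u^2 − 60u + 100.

u − 2

Euclidean algorithm in ℚ[u]:
  u^3 − u^2 − 22u + 40 = ((1/5)u + 11/5)(5u^2 − 60u + 100) + (90u − 180)
  5u^2 − 60u + 100 = ((1/18)u − 5/9)(90u − 180) + (0)
Last nonzero remainder: 90u − 180. Dividing through by 90 gives the monic gcd u − 2.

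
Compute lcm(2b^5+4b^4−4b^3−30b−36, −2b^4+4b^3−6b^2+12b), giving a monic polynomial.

Repeated division with remainder:
  2b^5+4b^4−4b^3−30b−36 = (−b−4)(−2b^4+4b^3−6b^2+12b) + (6b^3−12b^2+18b−36)
  −2b^4+4b^3−6b^2+12b = (−(1/3)b)(6b^3−12b^2+18b−36) + (0)
Last nonzero remainder: 6b^3−12b^2+18b−36. Dividing through by 6 gives the monic gcd b^3−2b^2+3b−6.
Then lcm(f, g) = f·g / gcd(f, g); expanding and making the result monic gives the answer.

b^6+2b^5−2b^4−15b^2−18b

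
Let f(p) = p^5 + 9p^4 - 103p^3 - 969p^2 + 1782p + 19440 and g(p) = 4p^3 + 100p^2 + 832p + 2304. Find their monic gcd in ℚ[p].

p^2 + 17p + 72

By polynomial division,
  p^5 + 9p^4 - 103p^3 - 969p^2 + 1782p + 19440 = ((1/4)p^2 - 4p + 89/4)(4p^3 + 100p^2 + 832p + 2304) + (-442p^2 - 7514p - 31824)
  4p^3 + 100p^2 + 832p + 2304 = (-(2/221)p - 16/221)(-442p^2 - 7514p - 31824) + (0)
Last nonzero remainder: -442p^2 - 7514p - 31824. Dividing through by -442 gives the monic gcd p^2 + 17p + 72.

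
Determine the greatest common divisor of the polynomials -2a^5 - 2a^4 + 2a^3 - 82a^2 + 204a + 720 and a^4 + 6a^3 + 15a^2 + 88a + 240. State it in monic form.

a^3 + 2a^2 + 7a + 60

By polynomial division,
  -2a^5 - 2a^4 + 2a^3 - 82a^2 + 204a + 720 = (-2a + 10)(a^4 + 6a^3 + 15a^2 + 88a + 240) + (-28a^3 - 56a^2 - 196a - 1680)
  a^4 + 6a^3 + 15a^2 + 88a + 240 = (-(1/28)a - 1/7)(-28a^3 - 56a^2 - 196a - 1680) + (0)
Last nonzero remainder: -28a^3 - 56a^2 - 196a - 1680. Dividing through by -28 gives the monic gcd a^3 + 2a^2 + 7a + 60.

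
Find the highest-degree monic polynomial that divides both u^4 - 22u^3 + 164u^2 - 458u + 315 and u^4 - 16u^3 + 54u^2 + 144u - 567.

By polynomial division,
  u^4 - 22u^3 + 164u^2 - 458u + 315 = (u^4 - 16u^3 + 54u^2 + 144u - 567) + (-6u^3 + 110u^2 - 602u + 882)
  u^4 - 16u^3 + 54u^2 + 144u - 567 = (-(1/6)u - 7/18)(-6u^3 + 110u^2 - 602u + 882) + (-(32/9)u^2 + (512/9)u - 224)
  -6u^3 + 110u^2 - 602u + 882 = ((27/16)u - 63/16)(-(32/9)u^2 + (512/9)u - 224) + (0)
Last nonzero remainder: -(32/9)u^2 + (512/9)u - 224. Dividing through by -32/9 gives the monic gcd u^2 - 16u + 63.

u^2 - 16u + 63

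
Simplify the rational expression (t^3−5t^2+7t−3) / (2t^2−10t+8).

(t^2−4t+3)/(2t−8)

Repeated division with remainder:
  t^3−5t^2+7t−3 = ((1/2)t)(2t^2−10t+8) + (3t−3)
  2t^2−10t+8 = ((2/3)t−8/3)(3t−3) + (0)
Last nonzero remainder: 3t−3. Dividing through by 3 gives the monic gcd t−1.
Cancel t−1 from numerator and denominator to get the reduced form.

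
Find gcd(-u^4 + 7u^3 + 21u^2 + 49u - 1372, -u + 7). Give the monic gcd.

u - 7

By polynomial division,
  -u^4 + 7u^3 + 21u^2 + 49u - 1372 = (u^3 - 21u - 196)(-u + 7) + (0)
Last nonzero remainder: -u + 7. Dividing through by -1 gives the monic gcd u - 7.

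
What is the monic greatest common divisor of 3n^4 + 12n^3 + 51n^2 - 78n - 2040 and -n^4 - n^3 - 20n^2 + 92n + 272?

n^3 - n^2 + 22n - 136

Repeated division with remainder:
  3n^4 + 12n^3 + 51n^2 - 78n - 2040 = (-3)(-n^4 - n^3 - 20n^2 + 92n + 272) + (9n^3 - 9n^2 + 198n - 1224)
  -n^4 - n^3 - 20n^2 + 92n + 272 = (-(1/9)n - 2/9)(9n^3 - 9n^2 + 198n - 1224) + (0)
Last nonzero remainder: 9n^3 - 9n^2 + 198n - 1224. Dividing through by 9 gives the monic gcd n^3 - n^2 + 22n - 136.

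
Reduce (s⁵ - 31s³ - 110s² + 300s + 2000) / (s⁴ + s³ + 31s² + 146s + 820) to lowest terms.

Apply the Euclidean algorithm:
  s⁵ - 31s³ - 110s² + 300s + 2000 = (s - 1)(s⁴ + s³ + 31s² + 146s + 820) + (-61s³ - 225s² - 374s + 2820)
  s⁴ + s³ + 31s² + 146s + 820 = (-(1/61)s + 164/3721)(-61s³ - 225s² - 374s + 2820) + ((129437/3721)s² + (776622/3721)s + 2588740/3721)
  -61s³ - 225s² - 374s + 2820 = (-(226981/129437)s + 524661/129437)((129437/3721)s² + (776622/3721)s + 2588740/3721) + (0)
Last nonzero remainder: (129437/3721)s² + (776622/3721)s + 2588740/3721. Dividing through by 129437/3721 gives the monic gcd s² + 6s + 20.
Cancel s² + 6s + 20 from numerator and denominator to get the reduced form.

(s³ - 6s² - 15s + 100)/(s² - 5s + 41)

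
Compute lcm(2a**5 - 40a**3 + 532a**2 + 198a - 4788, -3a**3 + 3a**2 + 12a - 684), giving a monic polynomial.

a**6 + 6a**5 - 20a**4 + 146a**3 + 1695a**2 - 1800a - 14364

Apply the Euclidean algorithm:
  2a**5 - 40a**3 + 532a**2 + 198a - 4788 = (-(2/3)a**2 - (2/3)a + 10)(-3a**3 + 3a**2 + 12a - 684) + (54a**2 - 378a + 2052)
  -3a**3 + 3a**2 + 12a - 684 = (-(1/18)a - 1/3)(54a**2 - 378a + 2052) + (0)
Last nonzero remainder: 54a**2 - 378a + 2052. Dividing through by 54 gives the monic gcd a**2 - 7a + 38.
Then lcm(f, g) = f·g / gcd(f, g); expanding and making the result monic gives the answer.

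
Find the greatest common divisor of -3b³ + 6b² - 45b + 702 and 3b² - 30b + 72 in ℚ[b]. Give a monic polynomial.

b - 6

Euclidean algorithm in ℚ[b]:
  -3b³ + 6b² - 45b + 702 = (-b - 8)(3b² - 30b + 72) + (-213b + 1278)
  3b² - 30b + 72 = (-(1/71)b + 4/71)(-213b + 1278) + (0)
Last nonzero remainder: -213b + 1278. Dividing through by -213 gives the monic gcd b - 6.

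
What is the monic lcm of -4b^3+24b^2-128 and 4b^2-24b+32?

Apply the Euclidean algorithm:
  -4b^3+24b^2-128 = (-b)(4b^2-24b+32) + (32b-128)
  4b^2-24b+32 = ((1/8)b-1/4)(32b-128) + (0)
Last nonzero remainder: 32b-128. Dividing through by 32 gives the monic gcd b-4.
Then lcm(f, g) = f·g / gcd(f, g); expanding and making the result monic gives the answer.

b^4-8b^3+12b^2+32b-64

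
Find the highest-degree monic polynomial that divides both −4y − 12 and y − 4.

1

By polynomial division,
  −4y − 12 = (−4)(y − 4) + (−28)
  y − 4 = (−(1/28)y + 1/7)(−28) + (0)
The last nonzero remainder is the constant −28, so the polynomials are coprime and gcd = 1.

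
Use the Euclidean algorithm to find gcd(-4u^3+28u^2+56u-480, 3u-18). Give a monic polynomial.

u-6

By polynomial division,
  -4u^3+28u^2+56u-480 = (-(4/3)u^2+(4/3)u+80/3)(3u-18) + (0)
Last nonzero remainder: 3u-18. Dividing through by 3 gives the monic gcd u-6.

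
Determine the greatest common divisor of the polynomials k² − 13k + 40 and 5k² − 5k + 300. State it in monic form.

Repeated division with remainder:
  k² − 13k + 40 = (1/5)(5k² − 5k + 300) + (−12k − 20)
  5k² − 5k + 300 = (−(5/12)k + 10/9)(−12k − 20) + (2900/9)
  −12k − 20 = (−(27/725)k − 9/145)(2900/9) + (0)
The last nonzero remainder is the constant 2900/9, so the polynomials are coprime and gcd = 1.

1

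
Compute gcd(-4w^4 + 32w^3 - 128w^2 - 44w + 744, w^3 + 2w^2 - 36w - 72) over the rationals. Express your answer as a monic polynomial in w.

w + 2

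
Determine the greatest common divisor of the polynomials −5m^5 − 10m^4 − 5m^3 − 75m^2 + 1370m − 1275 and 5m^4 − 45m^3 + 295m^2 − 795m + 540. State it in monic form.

By polynomial division,
  −5m^5 − 10m^4 − 5m^3 − 75m^2 + 1370m − 1275 = (−m − 11)(5m^4 − 45m^3 + 295m^2 − 795m + 540) + (−205m^3 + 2375m^2 − 6835m + 4665)
  5m^4 − 45m^3 + 295m^2 − 795m + 540 = (−(1/41)m − 106/1681)(−205m^3 + 2375m^2 − 6835m + 4665) + ((467410/1681)m^2 − (1869640/1681)m + 1402230/1681)
  −205m^3 + 2375m^2 − 6835m + 4665 = (−(68921/93482)m + 522791/93482)((467410/1681)m^2 − (1869640/1681)m + 1402230/1681) + (0)
Last nonzero remainder: (467410/1681)m^2 − (1869640/1681)m + 1402230/1681. Dividing through by 467410/1681 gives the monic gcd m^2 − 4m + 3.

m^2 − 4m + 3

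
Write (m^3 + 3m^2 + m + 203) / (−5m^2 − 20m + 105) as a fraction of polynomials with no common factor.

(−m^2 + 4m − 29)/(5m − 15)

Repeated division with remainder:
  m^3 + 3m^2 + m + 203 = (−(1/5)m + 1/5)(−5m^2 − 20m + 105) + (26m + 182)
  −5m^2 − 20m + 105 = (−(5/26)m + 15/26)(26m + 182) + (0)
Last nonzero remainder: 26m + 182. Dividing through by 26 gives the monic gcd m + 7.
Cancel m + 7 from numerator and denominator to get the reduced form.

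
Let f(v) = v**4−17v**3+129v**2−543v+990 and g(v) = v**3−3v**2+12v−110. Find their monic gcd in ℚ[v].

v−5

By polynomial division,
  v**4−17v**3+129v**2−543v+990 = (v−14)(v**3−3v**2+12v−110) + (75v**2−265v−550)
  v**3−3v**2+12v−110 = ((1/75)v+8/1125)(75v**2−265v−550) + ((4774/225)v−4774/45)
  75v**2−265v−550 = ((16875/4774)v+1125/217)((4774/225)v−4774/45) + (0)
Last nonzero remainder: (4774/225)v−4774/45. Dividing through by 4774/225 gives the monic gcd v−5.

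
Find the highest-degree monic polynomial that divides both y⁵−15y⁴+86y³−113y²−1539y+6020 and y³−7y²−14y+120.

Euclidean algorithm in ℚ[y]:
  y⁵−15y⁴+86y³−113y²−1539y+6020 = (y²−8y+44)(y³−7y²−14y+120) + (−37y²+37y+740)
  y³−7y²−14y+120 = (−(1/37)y+6/37)(−37y²+37y+740) + (0)
Last nonzero remainder: −37y²+37y+740. Dividing through by −37 gives the monic gcd y²−y−20.

y²−y−20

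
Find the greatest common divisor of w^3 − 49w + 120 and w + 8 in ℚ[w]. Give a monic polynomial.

Apply the Euclidean algorithm:
  w^3 − 49w + 120 = (w^2 − 8w + 15)(w + 8) + (0)
The last nonzero remainder w + 8 is already monic.

w + 8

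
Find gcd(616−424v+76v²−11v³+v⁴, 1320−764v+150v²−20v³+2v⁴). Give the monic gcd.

44−2v+v²

Euclidean algorithm in ℚ[v]:
  v⁴−11v³+76v²−424v+616 = (1/2)(2v⁴−20v³+150v²−764v+1320) + (−v³+v²−42v−44)
  2v⁴−20v³+150v²−764v+1320 = (−2v+18)(−v³+v²−42v−44) + (48v²−96v+2112)
  −v³+v²−42v−44 = (−(1/48)v−1/48)(48v²−96v+2112) + (0)
Last nonzero remainder: 48v²−96v+2112. Dividing through by 48 gives the monic gcd v²−2v+44.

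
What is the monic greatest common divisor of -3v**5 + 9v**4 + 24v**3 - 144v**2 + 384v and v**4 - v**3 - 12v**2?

v**2 - 4v

By polynomial division,
  -3v**5 + 9v**4 + 24v**3 - 144v**2 + 384v = (-3v + 6)(v**4 - v**3 - 12v**2) + (-6v**3 - 72v**2 + 384v)
  v**4 - v**3 - 12v**2 = (-(1/6)v + 13/6)(-6v**3 - 72v**2 + 384v) + (208v**2 - 832v)
  -6v**3 - 72v**2 + 384v = (-(3/104)v - 6/13)(208v**2 - 832v) + (0)
Last nonzero remainder: 208v**2 - 832v. Dividing through by 208 gives the monic gcd v**2 - 4v.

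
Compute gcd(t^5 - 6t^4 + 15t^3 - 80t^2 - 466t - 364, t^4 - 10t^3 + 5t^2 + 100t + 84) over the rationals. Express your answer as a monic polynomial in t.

Apply the Euclidean algorithm:
  t^5 - 6t^4 + 15t^3 - 80t^2 - 466t - 364 = (t + 4)(t^4 - 10t^3 + 5t^2 + 100t + 84) + (50t^3 - 200t^2 - 950t - 700)
  t^4 - 10t^3 + 5t^2 + 100t + 84 = ((1/50)t - 3/25)(50t^3 - 200t^2 - 950t - 700) + (0)
Last nonzero remainder: 50t^3 - 200t^2 - 950t - 700. Dividing through by 50 gives the monic gcd t^3 - 4t^2 - 19t - 14.

t^3 - 4t^2 - 19t - 14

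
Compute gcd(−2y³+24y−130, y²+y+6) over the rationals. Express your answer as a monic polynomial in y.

1

Euclidean algorithm in ℚ[y]:
  −2y³+24y−130 = (−2y+2)(y²+y+6) + (34y−142)
  y²+y+6 = ((1/34)y+44/289)(34y−142) + (7982/289)
  34y−142 = ((4913/3991)y−20519/3991)(7982/289) + (0)
The last nonzero remainder is the constant 7982/289, so the polynomials are coprime and gcd = 1.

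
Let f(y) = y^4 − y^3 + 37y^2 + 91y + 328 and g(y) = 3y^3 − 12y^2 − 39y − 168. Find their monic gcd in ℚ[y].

Apply the Euclidean algorithm:
  y^4 − y^3 + 37y^2 + 91y + 328 = ((1/3)y + 1)(3y^3 − 12y^2 − 39y − 168) + (62y^2 + 186y + 496)
  3y^3 − 12y^2 − 39y − 168 = ((3/62)y − 21/62)(62y^2 + 186y + 496) + (0)
Last nonzero remainder: 62y^2 + 186y + 496. Dividing through by 62 gives the monic gcd y^2 + 3y + 8.

y^2 + 3y + 8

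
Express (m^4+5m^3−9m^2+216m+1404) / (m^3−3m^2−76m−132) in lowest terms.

Repeated division with remainder:
  m^4+5m^3−9m^2+216m+1404 = (m+8)(m^3−3m^2−76m−132) + (91m^2+956m+2460)
  m^3−3m^2−76m−132 = ((1/91)m−1229/8281)(91m^2+956m+2460) + ((321708/8281)m+1930248/8281)
  91m^2+956m+2460 = ((753571/321708)m+1697605/160854)((321708/8281)m+1930248/8281) + (0)
Last nonzero remainder: (321708/8281)m+1930248/8281. Dividing through by 321708/8281 gives the monic gcd m+6.
Cancel m+6 from numerator and denominator to get the reduced form.

(m^3−m^2−3m+234)/(m^2−9m−22)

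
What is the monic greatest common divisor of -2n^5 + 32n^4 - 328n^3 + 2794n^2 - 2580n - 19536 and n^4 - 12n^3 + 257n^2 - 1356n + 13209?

n^2 - 3n + 111

Repeated division with remainder:
  -2n^5 + 32n^4 - 328n^3 + 2794n^2 - 2580n - 19536 = (-2n + 8)(n^4 - 12n^3 + 257n^2 - 1356n + 13209) + (282n^3 - 1974n^2 + 34686n - 125208)
  n^4 - 12n^3 + 257n^2 - 1356n + 13209 = ((1/282)n - 5/282)(282n^3 - 1974n^2 + 34686n - 125208) + (99n^2 - 297n + 10989)
  282n^3 - 1974n^2 + 34686n - 125208 = ((94/33)n - 376/33)(99n^2 - 297n + 10989) + (0)
Last nonzero remainder: 99n^2 - 297n + 10989. Dividing through by 99 gives the monic gcd n^2 - 3n + 111.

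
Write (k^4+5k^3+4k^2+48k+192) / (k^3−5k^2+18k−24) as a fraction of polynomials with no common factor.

(k^2+8k+16)/(k−2)

Euclidean algorithm in ℚ[k]:
  k^4+5k^3+4k^2+48k+192 = (k+10)(k^3−5k^2+18k−24) + (36k^2−108k+432)
  k^3−5k^2+18k−24 = ((1/36)k−1/18)(36k^2−108k+432) + (0)
Last nonzero remainder: 36k^2−108k+432. Dividing through by 36 gives the monic gcd k^2−3k+12.
Cancel k^2−3k+12 from numerator and denominator to get the reduced form.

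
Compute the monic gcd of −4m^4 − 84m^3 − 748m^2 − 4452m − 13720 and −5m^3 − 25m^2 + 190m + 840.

By polynomial division,
  −4m^4 − 84m^3 − 748m^2 − 4452m − 13720 = ((4/5)m + 64/5)(−5m^3 − 25m^2 + 190m + 840) + (−580m^2 − 7556m − 24472)
  −5m^3 − 25m^2 + 190m + 840 = ((1/116)m − 291/4205)(−580m^2 − 7556m − 24472) + (−(512736/4205)m − 3589152/4205)
  −580m^2 − 7556m − 24472 = ((609725/128184)m + 1837585/64092)(−(512736/4205)m − 3589152/4205) + (0)
Last nonzero remainder: −(512736/4205)m − 3589152/4205. Dividing through by −512736/4205 gives the monic gcd m + 7.

m + 7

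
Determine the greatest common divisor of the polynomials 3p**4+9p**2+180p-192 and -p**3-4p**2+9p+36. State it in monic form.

By polynomial division,
  3p**4+9p**2+180p-192 = (-3p+12)(-p**3-4p**2+9p+36) + (84p**2+180p-624)
  -p**3-4p**2+9p+36 = (-(1/84)p-13/588)(84p**2+180p-624) + ((272/49)p+1088/49)
  84p**2+180p-624 = ((1029/68)p-1911/68)((272/49)p+1088/49) + (0)
Last nonzero remainder: (272/49)p+1088/49. Dividing through by 272/49 gives the monic gcd p+4.

p+4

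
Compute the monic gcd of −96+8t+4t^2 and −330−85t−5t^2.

Apply the Euclidean algorithm:
  4t^2+8t−96 = (−4/5)(−5t^2−85t−330) + (−60t−360)
  −5t^2−85t−330 = ((1/12)t+11/12)(−60t−360) + (0)
Last nonzero remainder: −60t−360. Dividing through by −60 gives the monic gcd t+6.

6+t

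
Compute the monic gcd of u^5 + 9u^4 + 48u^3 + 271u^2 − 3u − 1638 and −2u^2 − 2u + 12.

u^2 + u − 6

Repeated division with remainder:
  u^5 + 9u^4 + 48u^3 + 271u^2 − 3u − 1638 = (−(1/2)u^3 − 4u^2 − 23u − 273/2)(−2u^2 − 2u + 12) + (0)
Last nonzero remainder: −2u^2 − 2u + 12. Dividing through by −2 gives the monic gcd u^2 + u − 6.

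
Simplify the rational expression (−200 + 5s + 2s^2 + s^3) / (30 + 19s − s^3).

(−40 − 7s − s^2)/(6 + 5s + s^2)

Repeated division with remainder:
  s^3 + 2s^2 + 5s − 200 = (−1)(−s^3 + 19s + 30) + (2s^2 + 24s − 170)
  −s^3 + 19s + 30 = (−(1/2)s + 6)(2s^2 + 24s − 170) + (−210s + 1050)
  2s^2 + 24s − 170 = (−(1/105)s − 17/105)(−210s + 1050) + (0)
Last nonzero remainder: −210s + 1050. Dividing through by −210 gives the monic gcd s − 5.
Cancel s − 5 from numerator and denominator to get the reduced form.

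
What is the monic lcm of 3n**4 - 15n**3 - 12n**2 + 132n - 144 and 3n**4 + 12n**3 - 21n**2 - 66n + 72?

Apply the Euclidean algorithm:
  3n**4 - 15n**3 - 12n**2 + 132n - 144 = (3n**4 + 12n**3 - 21n**2 - 66n + 72) + (-27n**3 + 9n**2 + 198n - 216)
  3n**4 + 12n**3 - 21n**2 - 66n + 72 = (-(1/9)n - 13/27)(-27n**3 + 9n**2 + 198n - 216) + ((16/3)n**2 + (16/3)n - 32)
  -27n**3 + 9n**2 + 198n - 216 = (-(81/16)n + 27/4)((16/3)n**2 + (16/3)n - 32) + (0)
Last nonzero remainder: (16/3)n**2 + (16/3)n - 32. Dividing through by 16/3 gives the monic gcd n**2 + n - 6.
Then lcm(f, g) = f·g / gcd(f, g); expanding and making the result monic gives the answer.

n**6 - 2n**5 - 23n**4 + 52n**3 + 100n**2 - 320n + 192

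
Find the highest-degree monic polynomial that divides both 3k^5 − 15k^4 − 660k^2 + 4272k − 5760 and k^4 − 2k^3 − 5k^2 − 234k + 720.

Repeated division with remainder:
  3k^5 − 15k^4 − 660k^2 + 4272k − 5760 = (3k − 9)(k^4 − 2k^3 − 5k^2 − 234k + 720) + (−3k^3 − 3k^2 + 6k + 720)
  k^4 − 2k^3 − 5k^2 − 234k + 720 = (−(1/3)k + 1)(−3k^3 − 3k^2 + 6k + 720) + (0)
Last nonzero remainder: −3k^3 − 3k^2 + 6k + 720. Dividing through by −3 gives the monic gcd k^3 + k^2 − 2k − 240.

k^3 + k^2 − 2k − 240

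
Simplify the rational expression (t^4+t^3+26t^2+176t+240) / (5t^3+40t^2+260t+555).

By polynomial division,
  t^4+t^3+26t^2+176t+240 = ((1/5)t-7/5)(5t^3+40t^2+260t+555) + (30t^2+429t+1017)
  5t^3+40t^2+260t+555 = ((1/6)t-21/20)(30t^2+429t+1017) + ((10819/20)t+32457/20)
  30t^2+429t+1017 = ((600/10819)t+6780/10819)((10819/20)t+32457/20) + (0)
Last nonzero remainder: (10819/20)t+32457/20. Dividing through by 10819/20 gives the monic gcd t+3.
Cancel t+3 from numerator and denominator to get the reduced form.

(t^3-2t^2+32t+80)/(5t^2+25t+185)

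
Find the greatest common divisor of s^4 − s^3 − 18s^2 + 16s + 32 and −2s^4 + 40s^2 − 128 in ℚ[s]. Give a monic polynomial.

s^3 − 2s^2 − 16s + 32

By polynomial division,
  s^4 − s^3 − 18s^2 + 16s + 32 = (−1/2)(−2s^4 + 40s^2 − 128) + (−s^3 + 2s^2 + 16s − 32)
  −2s^4 + 40s^2 − 128 = (2s + 4)(−s^3 + 2s^2 + 16s − 32) + (0)
Last nonzero remainder: −s^3 + 2s^2 + 16s − 32. Dividing through by −1 gives the monic gcd s^3 − 2s^2 − 16s + 32.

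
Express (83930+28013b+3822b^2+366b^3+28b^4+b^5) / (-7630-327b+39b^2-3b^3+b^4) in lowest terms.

Repeated division with remainder:
  b^5+28b^4+366b^3+3822b^2+28013b+83930 = (b+31)(b^4-3b^3+39b^2-327b-7630) + (420b^3+2940b^2+45780b+320460)
  b^4-3b^3+39b^2-327b-7630 = ((1/420)b-1/42)(420b^3+2940b^2+45780b+320460) + (0)
Last nonzero remainder: 420b^3+2940b^2+45780b+320460. Dividing through by 420 gives the monic gcd b^3+7b^2+109b+763.
Cancel b^3+7b^2+109b+763 from numerator and denominator to get the reduced form.

(110+21b+b^2)/(-10+b)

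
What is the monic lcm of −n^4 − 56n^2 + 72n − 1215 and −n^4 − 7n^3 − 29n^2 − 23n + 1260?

n^6 + 3n^5 + 28n^4 + 96n^3 − 569n^2 + 5661n − 34020

Apply the Euclidean algorithm:
  −n^4 − 56n^2 + 72n − 1215 = (−n^4 − 7n^3 − 29n^2 − 23n + 1260) + (7n^3 − 27n^2 + 95n − 2475)
  −n^4 − 7n^3 − 29n^2 − 23n + 1260 = (−(1/7)n − 76/49)(7n^3 − 27n^2 + 95n − 2475) + (−(2808/49)n^2 − (11232/49)n − 126360/49)
  7n^3 − 27n^2 + 95n − 2475 = (−(343/2808)n + 2695/2808)(−(2808/49)n^2 − (11232/49)n − 126360/49) + (0)
Last nonzero remainder: −(2808/49)n^2 − (11232/49)n − 126360/49. Dividing through by −2808/49 gives the monic gcd n^2 + 4n + 45.
Then lcm(f, g) = f·g / gcd(f, g); expanding and making the result monic gives the answer.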